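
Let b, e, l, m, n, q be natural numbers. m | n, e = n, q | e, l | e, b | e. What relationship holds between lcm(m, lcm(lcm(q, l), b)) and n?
lcm(m, lcm(lcm(q, l), b)) | n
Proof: q | e and l | e, thus lcm(q, l) | e. b | e, so lcm(lcm(q, l), b) | e. e = n, so lcm(lcm(q, l), b) | n. m | n, so lcm(m, lcm(lcm(q, l), b)) | n.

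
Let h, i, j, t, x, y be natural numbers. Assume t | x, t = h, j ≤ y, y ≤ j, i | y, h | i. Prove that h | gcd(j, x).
y ≤ j and j ≤ y, therefore y = j. h | i and i | y, so h | y. Since y = j, h | j. Since t = h and t | x, h | x. Since h | j, h | gcd(j, x).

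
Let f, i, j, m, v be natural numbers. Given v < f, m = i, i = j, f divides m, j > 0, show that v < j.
m = i and i = j, thus m = j. f divides m, so f divides j. j > 0, so f ≤ j. v < f, so v < j.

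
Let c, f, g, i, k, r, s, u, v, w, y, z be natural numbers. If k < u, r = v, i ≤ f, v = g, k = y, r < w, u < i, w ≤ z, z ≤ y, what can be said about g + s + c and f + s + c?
g + s + c < f + s + c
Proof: r = v and v = g, therefore r = g. Because r < w and w ≤ z, r < z. Since z ≤ y, r < y. Because k = y and k < u, y < u. r < y, so r < u. u < i and i ≤ f, therefore u < f. r < u, so r < f. r = g, so g < f. Then g + s < f + s. Then g + s + c < f + s + c.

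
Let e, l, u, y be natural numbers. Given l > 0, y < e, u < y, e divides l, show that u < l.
u < y and y < e, therefore u < e. e divides l and l > 0, therefore e ≤ l. Since u < e, u < l.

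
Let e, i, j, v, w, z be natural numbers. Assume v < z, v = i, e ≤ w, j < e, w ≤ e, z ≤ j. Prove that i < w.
e ≤ w and w ≤ e, hence e = w. v = i and v < z, so i < z. z ≤ j and j < e, thus z < e. i < z, so i < e. e = w, so i < w.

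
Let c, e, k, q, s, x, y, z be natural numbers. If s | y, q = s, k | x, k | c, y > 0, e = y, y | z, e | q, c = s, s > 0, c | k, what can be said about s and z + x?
s | z + x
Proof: q = s and e | q, so e | s. Since s > 0, e ≤ s. e = y, so y ≤ s. s | y and y > 0, hence s ≤ y. Since y ≤ s, y = s. y | z, so s | z. k | c and c | k, therefore k = c. Since c = s, k = s. k | x, so s | x. Since s | z, s | z + x.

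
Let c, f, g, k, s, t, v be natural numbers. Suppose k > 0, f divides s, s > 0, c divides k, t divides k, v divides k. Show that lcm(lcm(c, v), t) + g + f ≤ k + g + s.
Because c divides k and v divides k, lcm(c, v) divides k. Since t divides k, lcm(lcm(c, v), t) divides k. k > 0, so lcm(lcm(c, v), t) ≤ k. Then lcm(lcm(c, v), t) + g ≤ k + g. f divides s and s > 0, thus f ≤ s. Because lcm(lcm(c, v), t) + g ≤ k + g, lcm(lcm(c, v), t) + g + f ≤ k + g + s.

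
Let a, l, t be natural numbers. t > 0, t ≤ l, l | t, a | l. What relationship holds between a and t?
a ≤ t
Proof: l | t and t > 0, thus l ≤ t. t ≤ l, so l = t. Since a | l, a | t. t > 0, so a ≤ t.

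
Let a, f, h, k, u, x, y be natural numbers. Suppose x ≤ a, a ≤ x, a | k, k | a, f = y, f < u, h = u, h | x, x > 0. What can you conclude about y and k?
y < k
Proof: x ≤ a and a ≤ x, thus x = a. a | k and k | a, therefore a = k. x = a, so x = k. f = y and f < u, thus y < u. Because h = u and h | x, u | x. x > 0, so u ≤ x. Since y < u, y < x. Because x = k, y < k.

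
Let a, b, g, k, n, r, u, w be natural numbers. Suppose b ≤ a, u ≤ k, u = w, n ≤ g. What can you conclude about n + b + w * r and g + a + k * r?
n + b + w * r ≤ g + a + k * r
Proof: n ≤ g and b ≤ a, therefore n + b ≤ g + a. u = w and u ≤ k, hence w ≤ k. By multiplying by a non-negative, w * r ≤ k * r. Since n + b ≤ g + a, n + b + w * r ≤ g + a + k * r.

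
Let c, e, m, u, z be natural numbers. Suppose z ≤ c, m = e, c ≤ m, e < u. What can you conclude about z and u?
z < u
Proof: m = e and c ≤ m, hence c ≤ e. e < u, so c < u. Since z ≤ c, z < u.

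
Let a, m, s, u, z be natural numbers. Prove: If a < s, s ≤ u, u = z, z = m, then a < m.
u = z and z = m, thus u = m. a < s and s ≤ u, therefore a < u. Since u = m, a < m.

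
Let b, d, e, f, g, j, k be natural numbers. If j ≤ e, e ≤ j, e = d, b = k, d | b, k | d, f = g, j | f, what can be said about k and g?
k | g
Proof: Because j ≤ e and e ≤ j, j = e. Since e = d, j = d. b = k and d | b, hence d | k. Since k | d, d = k. Since j = d, j = k. f = g and j | f, hence j | g. j = k, so k | g.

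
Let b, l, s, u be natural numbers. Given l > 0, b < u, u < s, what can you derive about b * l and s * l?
b * l < s * l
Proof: b < u and u < s, so b < s. Since l > 0, by multiplying by a positive, b * l < s * l.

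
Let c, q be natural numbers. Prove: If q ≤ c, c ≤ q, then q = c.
Because q ≤ c and c ≤ q, by antisymmetry, q = c.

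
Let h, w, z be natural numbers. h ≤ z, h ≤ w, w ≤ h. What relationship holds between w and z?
w ≤ z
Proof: h ≤ w and w ≤ h, hence h = w. h ≤ z, so w ≤ z.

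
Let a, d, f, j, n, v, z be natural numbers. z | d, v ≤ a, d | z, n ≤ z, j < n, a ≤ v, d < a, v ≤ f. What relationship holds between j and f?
j < f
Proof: From j < n and n ≤ z, j < z. d | z and z | d, so d = z. d < a, so z < a. v ≤ a and a ≤ v, so v = a. Since v ≤ f, a ≤ f. z < a, so z < f. j < z, so j < f.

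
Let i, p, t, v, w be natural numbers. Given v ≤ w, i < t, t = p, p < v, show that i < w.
From t = p and i < t, i < p. Since p < v, i < v. v ≤ w, so i < w.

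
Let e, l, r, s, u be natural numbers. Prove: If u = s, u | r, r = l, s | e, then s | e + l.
u = s and u | r, thus s | r. Since r = l, s | l. Since s | e, s | e + l.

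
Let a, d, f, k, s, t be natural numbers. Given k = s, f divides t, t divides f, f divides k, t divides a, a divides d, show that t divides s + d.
f divides t and t divides f, thus f = t. Because f divides k, t divides k. k = s, so t divides s. t divides a and a divides d, thus t divides d. Since t divides s, t divides s + d.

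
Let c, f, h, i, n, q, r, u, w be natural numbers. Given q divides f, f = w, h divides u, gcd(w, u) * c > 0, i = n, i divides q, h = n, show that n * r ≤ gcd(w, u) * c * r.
i = n and i divides q, therefore n divides q. Because f = w and q divides f, q divides w. Since n divides q, n divides w. Because h = n and h divides u, n divides u. n divides w, so n divides gcd(w, u). Then n divides gcd(w, u) * c. gcd(w, u) * c > 0, so n ≤ gcd(w, u) * c. By multiplying by a non-negative, n * r ≤ gcd(w, u) * c * r.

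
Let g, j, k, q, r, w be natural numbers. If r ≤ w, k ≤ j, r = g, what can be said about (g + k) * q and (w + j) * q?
(g + k) * q ≤ (w + j) * q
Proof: r = g and r ≤ w, thus g ≤ w. k ≤ j, so g + k ≤ w + j. By multiplying by a non-negative, (g + k) * q ≤ (w + j) * q.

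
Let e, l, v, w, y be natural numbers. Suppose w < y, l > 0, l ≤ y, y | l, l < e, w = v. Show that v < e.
Since y | l and l > 0, y ≤ l. From l ≤ y, y = l. Since w < y, w < l. Because l < e, w < e. Since w = v, v < e.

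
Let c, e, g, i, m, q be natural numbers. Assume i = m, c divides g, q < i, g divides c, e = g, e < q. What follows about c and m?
c < m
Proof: Because g divides c and c divides g, g = c. Since e = g, e = c. i = m and q < i, thus q < m. e < q, so e < m. From e = c, c < m.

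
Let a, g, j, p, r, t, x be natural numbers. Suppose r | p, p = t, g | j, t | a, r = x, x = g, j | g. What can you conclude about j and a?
j | a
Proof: Since g | j and j | g, g = j. r = x and x = g, therefore r = g. p = t and r | p, hence r | t. Because r = g, g | t. Because g = j, j | t. Since t | a, j | a.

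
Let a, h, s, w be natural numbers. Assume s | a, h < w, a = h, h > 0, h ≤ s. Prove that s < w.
a = h and s | a, therefore s | h. From h > 0, s ≤ h. Since h ≤ s, h = s. h < w, so s < w.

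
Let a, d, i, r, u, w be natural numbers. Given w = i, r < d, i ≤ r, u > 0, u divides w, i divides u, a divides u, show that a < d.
w = i and u divides w, so u divides i. i divides u, so u = i. a divides u and u > 0, thus a ≤ u. Since u = i, a ≤ i. i ≤ r and r < d, hence i < d. From a ≤ i, a < d.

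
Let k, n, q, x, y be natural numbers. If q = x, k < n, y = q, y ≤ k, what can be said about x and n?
x < n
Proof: Since y = q and q = x, y = x. Because y ≤ k and k < n, y < n. y = x, so x < n.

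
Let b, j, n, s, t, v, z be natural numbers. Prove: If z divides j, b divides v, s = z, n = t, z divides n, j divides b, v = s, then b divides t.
z divides j and j divides b, therefore z divides b. v = s and s = z, therefore v = z. b divides v, so b divides z. Since z divides b, z = b. z divides n, so b divides n. Since n = t, b divides t.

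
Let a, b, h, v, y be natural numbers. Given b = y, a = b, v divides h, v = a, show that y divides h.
v = a and a = b, so v = b. Since v divides h, b divides h. Since b = y, y divides h.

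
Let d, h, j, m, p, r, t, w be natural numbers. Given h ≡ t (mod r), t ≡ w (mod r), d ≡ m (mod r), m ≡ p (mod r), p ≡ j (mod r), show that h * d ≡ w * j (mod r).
h ≡ t (mod r) and t ≡ w (mod r), therefore h ≡ w (mod r). d ≡ m (mod r) and m ≡ p (mod r), therefore d ≡ p (mod r). p ≡ j (mod r), so d ≡ j (mod r). Since h ≡ w (mod r), by multiplying congruences, h * d ≡ w * j (mod r).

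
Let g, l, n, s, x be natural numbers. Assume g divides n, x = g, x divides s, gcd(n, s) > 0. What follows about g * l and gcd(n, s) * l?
g * l ≤ gcd(n, s) * l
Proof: From x = g and x divides s, g divides s. Since g divides n, g divides gcd(n, s). Since gcd(n, s) > 0, g ≤ gcd(n, s). By multiplying by a non-negative, g * l ≤ gcd(n, s) * l.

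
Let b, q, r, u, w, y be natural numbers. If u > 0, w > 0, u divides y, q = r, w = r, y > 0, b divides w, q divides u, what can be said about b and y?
b ≤ y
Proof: Since b divides w and w > 0, b ≤ w. From w = r, b ≤ r. q = r and q divides u, so r divides u. u > 0, so r ≤ u. From b ≤ r, b ≤ u. u divides y and y > 0, so u ≤ y. b ≤ u, so b ≤ y.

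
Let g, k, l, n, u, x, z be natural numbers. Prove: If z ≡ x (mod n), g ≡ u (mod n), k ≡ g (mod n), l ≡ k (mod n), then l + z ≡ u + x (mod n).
Since l ≡ k (mod n) and k ≡ g (mod n), l ≡ g (mod n). g ≡ u (mod n), so l ≡ u (mod n). Because z ≡ x (mod n), by adding congruences, l + z ≡ u + x (mod n).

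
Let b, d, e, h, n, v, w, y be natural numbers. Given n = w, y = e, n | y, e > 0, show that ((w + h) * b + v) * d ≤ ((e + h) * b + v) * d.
Because n = w and n | y, w | y. y = e, so w | e. e > 0, so w ≤ e. Then w + h ≤ e + h. Then (w + h) * b ≤ (e + h) * b. Then (w + h) * b + v ≤ (e + h) * b + v. Then ((w + h) * b + v) * d ≤ ((e + h) * b + v) * d.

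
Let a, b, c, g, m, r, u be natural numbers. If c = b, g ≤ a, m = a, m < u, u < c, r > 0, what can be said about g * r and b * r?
g * r < b * r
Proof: m = a and m < u, so a < u. Because u < c, a < c. g ≤ a, so g < c. c = b, so g < b. Using r > 0 and multiplying by a positive, g * r < b * r.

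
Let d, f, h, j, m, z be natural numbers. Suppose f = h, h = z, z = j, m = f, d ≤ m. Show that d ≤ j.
f = h and h = z, so f = z. z = j, so f = j. Since m = f and d ≤ m, d ≤ f. f = j, so d ≤ j.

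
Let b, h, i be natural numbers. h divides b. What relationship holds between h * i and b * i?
h * i divides b * i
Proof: From h divides b, by multiplying both sides, h * i divides b * i.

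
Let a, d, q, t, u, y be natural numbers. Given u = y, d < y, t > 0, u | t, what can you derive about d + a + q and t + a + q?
d + a + q < t + a + q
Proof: u = y and u | t, thus y | t. From t > 0, y ≤ t. Since d < y, d < t. Then d + a < t + a. Then d + a + q < t + a + q.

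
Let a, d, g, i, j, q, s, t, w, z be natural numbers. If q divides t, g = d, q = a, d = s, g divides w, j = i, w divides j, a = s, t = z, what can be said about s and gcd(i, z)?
s divides gcd(i, z)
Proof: g = d and g divides w, hence d divides w. w divides j, so d divides j. Since j = i, d divides i. Since d = s, s divides i. q = a and a = s, hence q = s. t = z and q divides t, so q divides z. From q = s, s divides z. Since s divides i, s divides gcd(i, z).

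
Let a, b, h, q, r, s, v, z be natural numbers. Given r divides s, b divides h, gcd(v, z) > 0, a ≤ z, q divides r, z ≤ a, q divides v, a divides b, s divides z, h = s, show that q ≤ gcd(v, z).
a ≤ z and z ≤ a, hence a = z. h = s and b divides h, thus b divides s. a divides b, so a divides s. a = z, so z divides s. Because s divides z, s = z. q divides r and r divides s, thus q divides s. s = z, so q divides z. Since q divides v, q divides gcd(v, z). gcd(v, z) > 0, so q ≤ gcd(v, z).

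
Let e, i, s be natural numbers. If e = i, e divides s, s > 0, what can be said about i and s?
i ≤ s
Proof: Because e = i and e divides s, i divides s. s > 0, so i ≤ s.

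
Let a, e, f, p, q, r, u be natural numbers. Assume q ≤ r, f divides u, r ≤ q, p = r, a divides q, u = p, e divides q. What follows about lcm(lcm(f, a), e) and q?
lcm(lcm(f, a), e) divides q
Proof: u = p and p = r, hence u = r. r ≤ q and q ≤ r, thus r = q. Since u = r, u = q. f divides u, so f divides q. Because a divides q, lcm(f, a) divides q. Because e divides q, lcm(lcm(f, a), e) divides q.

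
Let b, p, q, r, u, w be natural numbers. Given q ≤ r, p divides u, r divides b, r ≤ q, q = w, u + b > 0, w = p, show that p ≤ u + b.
From r ≤ q and q ≤ r, r = q. Since q = w and w = p, q = p. From r = q, r = p. Because r divides b, p divides b. p divides u, so p divides u + b. Since u + b > 0, p ≤ u + b.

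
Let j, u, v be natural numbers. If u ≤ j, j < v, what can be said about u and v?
u < v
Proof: Because u ≤ j and j < v, by transitivity, u < v.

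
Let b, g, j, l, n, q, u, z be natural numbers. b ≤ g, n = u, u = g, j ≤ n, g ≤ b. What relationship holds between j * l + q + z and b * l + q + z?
j * l + q + z ≤ b * l + q + z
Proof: g ≤ b and b ≤ g, so g = b. Since u = g, u = b. Since n = u and j ≤ n, j ≤ u. Since u = b, j ≤ b. By multiplying by a non-negative, j * l ≤ b * l. Then j * l + q ≤ b * l + q. Then j * l + q + z ≤ b * l + q + z.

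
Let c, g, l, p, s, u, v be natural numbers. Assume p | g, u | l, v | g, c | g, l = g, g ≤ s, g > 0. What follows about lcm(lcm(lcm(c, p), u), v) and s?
lcm(lcm(lcm(c, p), u), v) ≤ s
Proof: c | g and p | g, thus lcm(c, p) | g. Because l = g and u | l, u | g. lcm(c, p) | g, so lcm(lcm(c, p), u) | g. Since v | g, lcm(lcm(lcm(c, p), u), v) | g. g > 0, so lcm(lcm(lcm(c, p), u), v) ≤ g. Since g ≤ s, lcm(lcm(lcm(c, p), u), v) ≤ s.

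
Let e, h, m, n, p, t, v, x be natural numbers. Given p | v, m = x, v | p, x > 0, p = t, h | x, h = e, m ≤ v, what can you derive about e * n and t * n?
e * n ≤ t * n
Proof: Since v | p and p | v, v = p. Since p = t, v = t. h | x and x > 0, thus h ≤ x. From m = x and m ≤ v, x ≤ v. Since h ≤ x, h ≤ v. h = e, so e ≤ v. Since v = t, e ≤ t. Then e * n ≤ t * n.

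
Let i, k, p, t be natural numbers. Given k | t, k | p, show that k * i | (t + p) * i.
Since k | t and k | p, k | t + p. Then k * i | (t + p) * i.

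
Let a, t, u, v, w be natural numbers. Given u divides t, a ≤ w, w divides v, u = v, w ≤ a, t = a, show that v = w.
Because a ≤ w and w ≤ a, a = w. u = v and u divides t, hence v divides t. t = a, so v divides a. a = w, so v divides w. From w divides v, v = w.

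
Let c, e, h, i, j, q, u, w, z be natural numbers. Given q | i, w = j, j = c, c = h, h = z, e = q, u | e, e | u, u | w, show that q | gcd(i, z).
w = j and j = c, hence w = c. c = h, so w = h. h = z, so w = z. Since u | e and e | u, u = e. u | w, so e | w. Since e = q, q | w. w = z, so q | z. q | i, so q | gcd(i, z).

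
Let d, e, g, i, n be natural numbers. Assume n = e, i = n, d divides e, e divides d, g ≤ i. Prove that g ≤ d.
e divides d and d divides e, thus e = d. n = e, so n = d. i = n and g ≤ i, therefore g ≤ n. Since n = d, g ≤ d.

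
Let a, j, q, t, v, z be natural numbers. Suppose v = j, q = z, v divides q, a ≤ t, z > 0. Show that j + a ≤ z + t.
Since v = j and v divides q, j divides q. Since q = z, j divides z. z > 0, so j ≤ z. Since a ≤ t, j + a ≤ z + t.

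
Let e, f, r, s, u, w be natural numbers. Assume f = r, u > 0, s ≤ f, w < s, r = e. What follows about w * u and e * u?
w * u < e * u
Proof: Because f = r and r = e, f = e. Because w < s and s ≤ f, w < f. f = e, so w < e. Combining with u > 0, by multiplying by a positive, w * u < e * u.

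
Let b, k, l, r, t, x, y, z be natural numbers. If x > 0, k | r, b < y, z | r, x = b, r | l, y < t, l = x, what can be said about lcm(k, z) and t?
lcm(k, z) < t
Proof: k | r and z | r, so lcm(k, z) | r. Since r | l, lcm(k, z) | l. l = x, so lcm(k, z) | x. x > 0, so lcm(k, z) ≤ x. Because x = b, lcm(k, z) ≤ b. b < y and y < t, so b < t. Since lcm(k, z) ≤ b, lcm(k, z) < t.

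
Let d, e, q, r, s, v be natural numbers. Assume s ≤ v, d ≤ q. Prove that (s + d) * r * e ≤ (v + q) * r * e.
Because s ≤ v and d ≤ q, s + d ≤ v + q. By multiplying by a non-negative, (s + d) * r ≤ (v + q) * r. By multiplying by a non-negative, (s + d) * r * e ≤ (v + q) * r * e.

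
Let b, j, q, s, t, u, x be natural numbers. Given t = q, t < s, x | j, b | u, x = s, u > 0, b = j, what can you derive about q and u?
q < u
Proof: From x = s and x | j, s | j. b = j and b | u, so j | u. Because s | j, s | u. Since u > 0, s ≤ u. t < s, so t < u. Because t = q, q < u.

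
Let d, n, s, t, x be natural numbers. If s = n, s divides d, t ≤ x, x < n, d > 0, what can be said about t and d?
t < d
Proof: t ≤ x and x < n, thus t < n. s = n and s divides d, therefore n divides d. Since d > 0, n ≤ d. t < n, so t < d.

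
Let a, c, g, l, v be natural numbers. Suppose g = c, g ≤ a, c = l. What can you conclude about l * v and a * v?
l * v ≤ a * v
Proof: g = c and c = l, hence g = l. g ≤ a, so l ≤ a. By multiplying by a non-negative, l * v ≤ a * v.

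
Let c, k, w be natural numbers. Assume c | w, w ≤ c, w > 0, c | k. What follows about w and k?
w | k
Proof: c | w and w > 0, therefore c ≤ w. Since w ≤ c, c = w. Since c | k, w | k.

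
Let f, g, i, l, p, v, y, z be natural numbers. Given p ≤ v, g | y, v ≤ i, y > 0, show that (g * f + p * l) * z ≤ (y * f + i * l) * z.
g | y and y > 0, therefore g ≤ y. Then g * f ≤ y * f. Since p ≤ v and v ≤ i, p ≤ i. Then p * l ≤ i * l. Since g * f ≤ y * f, g * f + p * l ≤ y * f + i * l. Then (g * f + p * l) * z ≤ (y * f + i * l) * z.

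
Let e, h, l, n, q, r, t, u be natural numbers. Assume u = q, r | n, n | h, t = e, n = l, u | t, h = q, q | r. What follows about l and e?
l | e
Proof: Because q | r and r | n, q | n. Because h = q and n | h, n | q. From q | n, q = n. Since u = q, u = n. Since n = l, u = l. From t = e and u | t, u | e. u = l, so l | e.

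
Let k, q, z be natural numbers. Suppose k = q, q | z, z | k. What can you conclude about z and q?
z = q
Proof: Since k = q and z | k, z | q. Since q | z, q = z. Then z = q.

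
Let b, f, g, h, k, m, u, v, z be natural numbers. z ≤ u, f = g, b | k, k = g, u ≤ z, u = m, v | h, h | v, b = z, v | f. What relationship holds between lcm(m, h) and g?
lcm(m, h) | g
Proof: From z ≤ u and u ≤ z, z = u. u = m, so z = m. b = z and b | k, so z | k. Since k = g, z | g. Because z = m, m | g. Since v | h and h | v, v = h. From f = g and v | f, v | g. Since v = h, h | g. Since m | g, lcm(m, h) | g.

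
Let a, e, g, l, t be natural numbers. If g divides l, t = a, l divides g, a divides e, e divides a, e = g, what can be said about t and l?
t = l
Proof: From a divides e and e divides a, a = e. t = a, so t = e. From e = g, t = g. g divides l and l divides g, so g = l. Because t = g, t = l.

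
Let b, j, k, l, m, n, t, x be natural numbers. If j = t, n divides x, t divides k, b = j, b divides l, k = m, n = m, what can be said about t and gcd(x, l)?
t divides gcd(x, l)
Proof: k = m and t divides k, thus t divides m. Since n = m and n divides x, m divides x. t divides m, so t divides x. b = j and b divides l, hence j divides l. Since j = t, t divides l. Since t divides x, t divides gcd(x, l).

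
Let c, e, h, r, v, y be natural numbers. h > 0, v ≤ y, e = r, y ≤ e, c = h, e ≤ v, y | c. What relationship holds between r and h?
r ≤ h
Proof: e ≤ v and v ≤ y, therefore e ≤ y. y ≤ e, so y = e. From c = h and y | c, y | h. Since y = e, e | h. Since h > 0, e ≤ h. e = r, so r ≤ h.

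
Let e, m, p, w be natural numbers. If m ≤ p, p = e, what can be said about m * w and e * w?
m * w ≤ e * w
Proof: Since p = e and m ≤ p, m ≤ e. Then m * w ≤ e * w.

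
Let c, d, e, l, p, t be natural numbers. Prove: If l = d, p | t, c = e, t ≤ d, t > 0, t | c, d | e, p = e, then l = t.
p = e and p | t, therefore e | t. c = e and t | c, thus t | e. Since e | t, e = t. Since d | e, d | t. t > 0, so d ≤ t. Since t ≤ d, d = t. l = d, so l = t.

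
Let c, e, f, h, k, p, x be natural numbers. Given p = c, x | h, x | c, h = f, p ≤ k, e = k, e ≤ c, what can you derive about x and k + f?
x | k + f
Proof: p = c and p ≤ k, so c ≤ k. e = k and e ≤ c, so k ≤ c. From c ≤ k, c = k. Since x | c, x | k. h = f and x | h, thus x | f. x | k, so x | k + f.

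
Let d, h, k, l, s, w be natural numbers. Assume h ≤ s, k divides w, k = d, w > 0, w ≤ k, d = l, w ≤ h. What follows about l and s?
l ≤ s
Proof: k divides w and w > 0, therefore k ≤ w. w ≤ k, so w = k. k = d, so w = d. d = l, so w = l. From w ≤ h and h ≤ s, w ≤ s. From w = l, l ≤ s.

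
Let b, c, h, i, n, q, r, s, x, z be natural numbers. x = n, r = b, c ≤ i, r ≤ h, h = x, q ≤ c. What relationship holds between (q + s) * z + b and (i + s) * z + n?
(q + s) * z + b ≤ (i + s) * z + n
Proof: q ≤ c and c ≤ i, so q ≤ i. Then q + s ≤ i + s. Then (q + s) * z ≤ (i + s) * z. h = x and x = n, thus h = n. Because r = b and r ≤ h, b ≤ h. Since h = n, b ≤ n. Since (q + s) * z ≤ (i + s) * z, (q + s) * z + b ≤ (i + s) * z + n.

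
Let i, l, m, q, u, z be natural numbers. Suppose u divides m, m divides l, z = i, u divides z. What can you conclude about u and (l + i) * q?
u divides (l + i) * q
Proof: Because u divides m and m divides l, u divides l. z = i and u divides z, therefore u divides i. Since u divides l, u divides l + i. Then u divides (l + i) * q.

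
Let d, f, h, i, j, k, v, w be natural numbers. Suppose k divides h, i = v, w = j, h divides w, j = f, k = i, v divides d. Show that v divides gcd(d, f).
k = i and i = v, hence k = v. w = j and h divides w, therefore h divides j. j = f, so h divides f. k divides h, so k divides f. k = v, so v divides f. Since v divides d, v divides gcd(d, f).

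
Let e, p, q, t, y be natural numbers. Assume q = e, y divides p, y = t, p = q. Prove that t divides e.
Because p = q and q = e, p = e. Since y divides p, y divides e. Since y = t, t divides e.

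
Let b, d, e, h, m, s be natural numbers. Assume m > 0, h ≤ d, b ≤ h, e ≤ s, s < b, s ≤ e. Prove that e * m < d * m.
s ≤ e and e ≤ s, therefore s = e. b ≤ h and h ≤ d, so b ≤ d. Since s < b, s < d. Since s = e, e < d. Since m > 0, e * m < d * m.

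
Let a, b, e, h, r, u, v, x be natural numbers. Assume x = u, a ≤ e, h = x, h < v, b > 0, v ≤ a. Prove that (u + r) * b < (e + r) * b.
h = x and x = u, therefore h = u. h < v and v ≤ a, hence h < a. a ≤ e, so h < e. Since h = u, u < e. Then u + r < e + r. Since b > 0, by multiplying by a positive, (u + r) * b < (e + r) * b.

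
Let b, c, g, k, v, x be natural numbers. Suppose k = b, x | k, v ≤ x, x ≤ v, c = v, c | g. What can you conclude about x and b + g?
x | b + g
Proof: k = b and x | k, therefore x | b. v ≤ x and x ≤ v, thus v = x. Because c = v and c | g, v | g. v = x, so x | g. From x | b, x | b + g.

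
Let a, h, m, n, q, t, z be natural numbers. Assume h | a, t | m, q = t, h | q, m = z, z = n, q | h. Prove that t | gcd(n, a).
Since m = z and t | m, t | z. z = n, so t | n. From h | q and q | h, h = q. q = t, so h = t. Since h | a, t | a. Since t | n, t | gcd(n, a).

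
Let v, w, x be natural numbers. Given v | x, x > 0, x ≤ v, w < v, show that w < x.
v | x and x > 0, therefore v ≤ x. Since x ≤ v, v = x. w < v, so w < x.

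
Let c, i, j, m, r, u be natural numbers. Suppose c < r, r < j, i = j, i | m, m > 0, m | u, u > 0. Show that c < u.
Since c < r and r < j, c < j. i | m and m > 0, therefore i ≤ m. Since i = j, j ≤ m. m | u and u > 0, hence m ≤ u. j ≤ m, so j ≤ u. c < j, so c < u.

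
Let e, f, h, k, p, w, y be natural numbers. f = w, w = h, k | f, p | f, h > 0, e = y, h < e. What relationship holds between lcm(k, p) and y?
lcm(k, p) < y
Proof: f = w and w = h, hence f = h. Since k | f and p | f, lcm(k, p) | f. Since f = h, lcm(k, p) | h. h > 0, so lcm(k, p) ≤ h. Because e = y and h < e, h < y. Since lcm(k, p) ≤ h, lcm(k, p) < y.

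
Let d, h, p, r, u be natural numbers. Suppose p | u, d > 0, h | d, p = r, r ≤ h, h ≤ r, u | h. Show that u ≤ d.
r ≤ h and h ≤ r, therefore r = h. Because p = r, p = h. p | u, so h | u. Since u | h, h = u. h | d and d > 0, therefore h ≤ d. Since h = u, u ≤ d.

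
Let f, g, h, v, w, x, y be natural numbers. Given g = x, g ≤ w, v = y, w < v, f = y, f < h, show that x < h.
v = y and w < v, so w < y. Because g ≤ w, g < y. Since g = x, x < y. f = y and f < h, therefore y < h. x < y, so x < h.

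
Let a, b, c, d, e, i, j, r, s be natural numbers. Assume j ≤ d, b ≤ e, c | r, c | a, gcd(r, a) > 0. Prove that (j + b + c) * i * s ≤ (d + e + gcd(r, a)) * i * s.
Since j ≤ d and b ≤ e, j + b ≤ d + e. Since c | r and c | a, c | gcd(r, a). Since gcd(r, a) > 0, c ≤ gcd(r, a). Since j + b ≤ d + e, j + b + c ≤ d + e + gcd(r, a). Then (j + b + c) * i ≤ (d + e + gcd(r, a)) * i. Then (j + b + c) * i * s ≤ (d + e + gcd(r, a)) * i * s.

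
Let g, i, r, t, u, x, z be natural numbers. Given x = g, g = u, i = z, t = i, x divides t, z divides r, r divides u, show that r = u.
x = g and g = u, thus x = u. Because t = i and x divides t, x divides i. i = z, so x divides z. Since z divides r, x divides r. x = u, so u divides r. r divides u, so u = r. Then r = u.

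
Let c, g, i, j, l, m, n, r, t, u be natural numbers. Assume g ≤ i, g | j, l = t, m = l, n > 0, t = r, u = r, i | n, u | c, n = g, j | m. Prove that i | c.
i | n and n > 0, therefore i ≤ n. Since n = g, i ≤ g. Since g ≤ i, g = i. From m = l and l = t, m = t. Since t = r, m = r. Because g | j and j | m, g | m. Since m = r, g | r. u = r and u | c, therefore r | c. g | r, so g | c. Since g = i, i | c.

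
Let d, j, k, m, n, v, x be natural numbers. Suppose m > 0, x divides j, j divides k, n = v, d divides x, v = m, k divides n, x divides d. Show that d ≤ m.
Since x divides d and d divides x, x = d. n = v and v = m, hence n = m. Since j divides k and k divides n, j divides n. x divides j, so x divides n. Since n = m, x divides m. From x = d, d divides m. Since m > 0, d ≤ m.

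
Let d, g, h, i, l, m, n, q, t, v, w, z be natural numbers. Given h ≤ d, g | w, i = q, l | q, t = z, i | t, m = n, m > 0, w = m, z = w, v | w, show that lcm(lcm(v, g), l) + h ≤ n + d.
Since v | w and g | w, lcm(v, g) | w. t = z and z = w, hence t = w. Because i = q and i | t, q | t. l | q, so l | t. t = w, so l | w. lcm(v, g) | w, so lcm(lcm(v, g), l) | w. Since w = m, lcm(lcm(v, g), l) | m. Since m > 0, lcm(lcm(v, g), l) ≤ m. Because m = n, lcm(lcm(v, g), l) ≤ n. Since h ≤ d, lcm(lcm(v, g), l) + h ≤ n + d.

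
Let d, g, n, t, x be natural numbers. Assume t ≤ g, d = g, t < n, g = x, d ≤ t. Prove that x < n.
Since d = g and d ≤ t, g ≤ t. Since t ≤ g, t = g. Since g = x, t = x. Since t < n, x < n.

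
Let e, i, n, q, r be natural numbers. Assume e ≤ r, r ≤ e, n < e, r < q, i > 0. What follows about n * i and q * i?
n * i < q * i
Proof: From e ≤ r and r ≤ e, e = r. Since n < e, n < r. r < q, so n < q. Because i > 0, by multiplying by a positive, n * i < q * i.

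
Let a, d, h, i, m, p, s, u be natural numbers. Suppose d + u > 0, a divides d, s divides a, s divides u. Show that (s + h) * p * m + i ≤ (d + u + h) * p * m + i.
Since s divides a and a divides d, s divides d. s divides u, so s divides d + u. Since d + u > 0, s ≤ d + u. Then s + h ≤ d + u + h. By multiplying by a non-negative, (s + h) * p ≤ (d + u + h) * p. By multiplying by a non-negative, (s + h) * p * m ≤ (d + u + h) * p * m. Then (s + h) * p * m + i ≤ (d + u + h) * p * m + i.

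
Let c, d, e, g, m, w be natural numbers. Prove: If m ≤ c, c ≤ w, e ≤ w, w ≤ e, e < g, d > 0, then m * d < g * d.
From m ≤ c and c ≤ w, m ≤ w. e ≤ w and w ≤ e, thus e = w. Since e < g, w < g. m ≤ w, so m < g. Since d > 0, by multiplying by a positive, m * d < g * d.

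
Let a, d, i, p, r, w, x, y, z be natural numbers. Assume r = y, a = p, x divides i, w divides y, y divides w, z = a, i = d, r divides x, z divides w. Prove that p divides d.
z = a and a = p, thus z = p. w divides y and y divides w, thus w = y. z divides w, so z divides y. Because r = y and r divides x, y divides x. Because z divides y, z divides x. From x divides i, z divides i. Since i = d, z divides d. Since z = p, p divides d.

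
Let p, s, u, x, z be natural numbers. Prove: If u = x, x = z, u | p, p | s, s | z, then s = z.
Since u = x and x = z, u = z. u | p and p | s, so u | s. u = z, so z | s. Because s | z, z = s. Then s = z.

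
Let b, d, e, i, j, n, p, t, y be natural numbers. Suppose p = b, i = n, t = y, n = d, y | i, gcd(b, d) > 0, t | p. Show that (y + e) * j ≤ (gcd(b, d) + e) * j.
Since p = b and t | p, t | b. Since t = y, y | b. i = n and n = d, so i = d. Since y | i, y | d. y | b, so y | gcd(b, d). Since gcd(b, d) > 0, y ≤ gcd(b, d). Then y + e ≤ gcd(b, d) + e. Then (y + e) * j ≤ (gcd(b, d) + e) * j.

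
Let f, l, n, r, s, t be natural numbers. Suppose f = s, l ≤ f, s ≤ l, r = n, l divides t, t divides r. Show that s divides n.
From f = s and l ≤ f, l ≤ s. s ≤ l, so l = s. l divides t and t divides r, hence l divides r. Since r = n, l divides n. l = s, so s divides n.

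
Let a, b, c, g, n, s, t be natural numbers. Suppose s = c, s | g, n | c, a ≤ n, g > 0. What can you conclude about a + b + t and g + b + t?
a + b + t ≤ g + b + t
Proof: s = c and s | g, so c | g. Since n | c, n | g. g > 0, so n ≤ g. Since a ≤ n, a ≤ g. Then a + b ≤ g + b. Then a + b + t ≤ g + b + t.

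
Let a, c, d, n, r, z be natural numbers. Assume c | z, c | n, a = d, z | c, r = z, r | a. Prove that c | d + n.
z | c and c | z, so z = c. Since r = z, r = c. Since r | a, c | a. Since a = d, c | d. From c | n, c | d + n.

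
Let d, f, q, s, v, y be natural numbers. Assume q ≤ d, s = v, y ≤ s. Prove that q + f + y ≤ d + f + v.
Since q ≤ d, q + f ≤ d + f. s = v and y ≤ s, so y ≤ v. q + f ≤ d + f, so q + f + y ≤ d + f + v.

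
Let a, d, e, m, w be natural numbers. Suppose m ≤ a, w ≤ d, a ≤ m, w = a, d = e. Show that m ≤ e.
a ≤ m and m ≤ a, hence a = m. w = a, so w = m. w ≤ d, so m ≤ d. d = e, so m ≤ e.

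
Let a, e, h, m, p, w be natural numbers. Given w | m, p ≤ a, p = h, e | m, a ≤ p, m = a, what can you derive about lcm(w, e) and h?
lcm(w, e) | h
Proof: Because a ≤ p and p ≤ a, a = p. m = a, so m = p. w | m and e | m, thus lcm(w, e) | m. Since m = p, lcm(w, e) | p. Since p = h, lcm(w, e) | h.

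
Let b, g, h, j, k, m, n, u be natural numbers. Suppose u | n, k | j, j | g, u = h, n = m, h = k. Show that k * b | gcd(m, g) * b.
u = h and h = k, therefore u = k. n = m and u | n, hence u | m. Since u = k, k | m. From k | j and j | g, k | g. Because k | m, k | gcd(m, g). Then k * b | gcd(m, g) * b.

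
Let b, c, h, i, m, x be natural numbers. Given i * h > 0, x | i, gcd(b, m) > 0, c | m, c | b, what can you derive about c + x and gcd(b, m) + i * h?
c + x ≤ gcd(b, m) + i * h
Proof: From c | b and c | m, c | gcd(b, m). Since gcd(b, m) > 0, c ≤ gcd(b, m). Since x | i, x | i * h. Since i * h > 0, x ≤ i * h. c ≤ gcd(b, m), so c + x ≤ gcd(b, m) + i * h.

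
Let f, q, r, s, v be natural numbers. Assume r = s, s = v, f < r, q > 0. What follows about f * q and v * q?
f * q < v * q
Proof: From r = s and s = v, r = v. Since f < r, f < v. Since q > 0, f * q < v * q.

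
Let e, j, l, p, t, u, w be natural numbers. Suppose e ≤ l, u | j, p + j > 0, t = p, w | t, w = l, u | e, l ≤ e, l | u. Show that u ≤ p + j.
From e ≤ l and l ≤ e, e = l. Since u | e, u | l. Since l | u, l = u. Because w = l, w = u. From w | t, u | t. t = p, so u | p. Because u | j, u | p + j. Since p + j > 0, u ≤ p + j.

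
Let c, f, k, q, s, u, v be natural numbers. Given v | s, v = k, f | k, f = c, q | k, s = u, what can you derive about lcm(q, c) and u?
lcm(q, c) | u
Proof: Because f = c and f | k, c | k. q | k, so lcm(q, c) | k. Because s = u and v | s, v | u. Because v = k, k | u. Since lcm(q, c) | k, lcm(q, c) | u.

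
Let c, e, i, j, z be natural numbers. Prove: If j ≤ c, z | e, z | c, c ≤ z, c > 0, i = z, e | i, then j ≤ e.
Because z | c and c > 0, z ≤ c. c ≤ z, so c = z. i = z and e | i, hence e | z. z | e, so z = e. Since c = z, c = e. j ≤ c, so j ≤ e.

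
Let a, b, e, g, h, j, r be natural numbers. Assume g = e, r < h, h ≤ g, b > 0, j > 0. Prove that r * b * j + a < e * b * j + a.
Since r < h and h ≤ g, r < g. Since g = e, r < e. Since b > 0, by multiplying by a positive, r * b < e * b. Since j > 0, by multiplying by a positive, r * b * j < e * b * j. Then r * b * j + a < e * b * j + a.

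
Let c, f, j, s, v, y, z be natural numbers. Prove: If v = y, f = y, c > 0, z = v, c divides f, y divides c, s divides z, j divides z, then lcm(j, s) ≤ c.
Since z = v and v = y, z = y. f = y and c divides f, thus c divides y. y divides c, so y = c. Since z = y, z = c. j divides z and s divides z, so lcm(j, s) divides z. Since z = c, lcm(j, s) divides c. Since c > 0, lcm(j, s) ≤ c.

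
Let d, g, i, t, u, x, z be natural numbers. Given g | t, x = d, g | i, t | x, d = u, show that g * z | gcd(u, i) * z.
From x = d and t | x, t | d. Since g | t, g | d. Since d = u, g | u. g | i, so g | gcd(u, i). Then g * z | gcd(u, i) * z.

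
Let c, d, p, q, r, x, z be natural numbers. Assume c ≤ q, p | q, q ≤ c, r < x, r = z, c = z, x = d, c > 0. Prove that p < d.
q ≤ c and c ≤ q, thus q = c. p | q, so p | c. Because c > 0, p ≤ c. From c = z, p ≤ z. r = z and r < x, therefore z < x. Since x = d, z < d. From p ≤ z, p < d.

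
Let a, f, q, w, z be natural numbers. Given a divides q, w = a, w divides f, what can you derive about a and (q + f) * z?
a divides (q + f) * z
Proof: Because w = a and w divides f, a divides f. a divides q, so a divides q + f. Then a divides (q + f) * z.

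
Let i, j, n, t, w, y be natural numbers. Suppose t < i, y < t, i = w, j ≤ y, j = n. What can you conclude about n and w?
n < w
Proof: j = n and j ≤ y, thus n ≤ y. Since y < t, n < t. i = w and t < i, so t < w. From n < t, n < w.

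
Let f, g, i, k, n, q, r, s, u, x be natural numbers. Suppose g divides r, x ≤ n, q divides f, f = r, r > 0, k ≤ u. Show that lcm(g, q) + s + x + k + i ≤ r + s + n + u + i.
f = r and q divides f, so q divides r. From g divides r, lcm(g, q) divides r. Since r > 0, lcm(g, q) ≤ r. Then lcm(g, q) + s ≤ r + s. k ≤ u, hence k + i ≤ u + i. Since x ≤ n, x + k + i ≤ n + u + i. lcm(g, q) + s ≤ r + s, so lcm(g, q) + s + x + k + i ≤ r + s + n + u + i.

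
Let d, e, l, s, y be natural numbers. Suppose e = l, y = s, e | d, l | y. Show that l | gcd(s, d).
Since y = s and l | y, l | s. From e = l and e | d, l | d. Since l | s, l | gcd(s, d).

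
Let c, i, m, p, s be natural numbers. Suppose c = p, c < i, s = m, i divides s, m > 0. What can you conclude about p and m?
p < m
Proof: s = m and i divides s, so i divides m. Since m > 0, i ≤ m. Since c < i, c < m. From c = p, p < m.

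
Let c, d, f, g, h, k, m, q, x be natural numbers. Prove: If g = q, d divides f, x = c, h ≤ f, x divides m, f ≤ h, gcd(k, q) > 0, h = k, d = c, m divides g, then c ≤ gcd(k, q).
Because f ≤ h and h ≤ f, f = h. Since h = k, f = k. d = c and d divides f, thus c divides f. Since f = k, c divides k. g = q and m divides g, therefore m divides q. Since x divides m, x divides q. x = c, so c divides q. c divides k, so c divides gcd(k, q). gcd(k, q) > 0, so c ≤ gcd(k, q).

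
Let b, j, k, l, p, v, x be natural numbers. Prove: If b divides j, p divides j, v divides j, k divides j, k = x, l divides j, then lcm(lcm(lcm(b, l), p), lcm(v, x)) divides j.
Since b divides j and l divides j, lcm(b, l) divides j. p divides j, so lcm(lcm(b, l), p) divides j. Because k = x and k divides j, x divides j. v divides j, so lcm(v, x) divides j. lcm(lcm(b, l), p) divides j, so lcm(lcm(lcm(b, l), p), lcm(v, x)) divides j.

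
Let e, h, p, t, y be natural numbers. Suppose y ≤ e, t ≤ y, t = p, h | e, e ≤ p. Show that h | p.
Because t ≤ y and y ≤ e, t ≤ e. From t = p, p ≤ e. Because e ≤ p, e = p. h | e, so h | p.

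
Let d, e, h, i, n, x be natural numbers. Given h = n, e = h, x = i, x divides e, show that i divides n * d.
e = h and h = n, therefore e = n. Because x divides e, x divides n. Since x = i, i divides n. Then i divides n * d.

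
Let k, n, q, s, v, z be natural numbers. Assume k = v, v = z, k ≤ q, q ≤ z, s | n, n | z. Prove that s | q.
Since k = v and v = z, k = z. Since k ≤ q, z ≤ q. Since q ≤ z, z = q. s | n and n | z, hence s | z. Because z = q, s | q.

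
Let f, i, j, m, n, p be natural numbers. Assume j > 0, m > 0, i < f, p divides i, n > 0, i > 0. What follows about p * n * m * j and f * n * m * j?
p * n * m * j < f * n * m * j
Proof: p divides i and i > 0, thus p ≤ i. Because i < f, p < f. Because n > 0, by multiplying by a positive, p * n < f * n. Using m > 0, by multiplying by a positive, p * n * m < f * n * m. Since j > 0, by multiplying by a positive, p * n * m * j < f * n * m * j.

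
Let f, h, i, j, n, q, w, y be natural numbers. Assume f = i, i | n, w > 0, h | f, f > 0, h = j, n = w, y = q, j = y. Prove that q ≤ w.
j = y and y = q, therefore j = q. Because h = j and h | f, j | f. f > 0, so j ≤ f. f = i, so j ≤ i. Since n = w and i | n, i | w. w > 0, so i ≤ w. From j ≤ i, j ≤ w. j = q, so q ≤ w.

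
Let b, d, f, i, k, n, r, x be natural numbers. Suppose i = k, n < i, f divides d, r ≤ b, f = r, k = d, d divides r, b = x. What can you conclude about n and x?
n < x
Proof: Since i = k and k = d, i = d. n < i, so n < d. f = r and f divides d, thus r divides d. From d divides r, r = d. Because b = x and r ≤ b, r ≤ x. r = d, so d ≤ x. Since n < d, n < x.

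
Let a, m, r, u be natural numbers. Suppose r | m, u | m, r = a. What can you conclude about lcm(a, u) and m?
lcm(a, u) | m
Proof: r = a and r | m, therefore a | m. Because u | m, lcm(a, u) | m.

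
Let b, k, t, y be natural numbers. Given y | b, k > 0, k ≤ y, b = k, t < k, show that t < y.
From b = k and y | b, y | k. k > 0, so y ≤ k. k ≤ y, so k = y. t < k, so t < y.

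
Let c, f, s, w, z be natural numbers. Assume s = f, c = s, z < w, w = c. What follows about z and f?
z < f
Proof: Since w = c and c = s, w = s. s = f, so w = f. Since z < w, z < f.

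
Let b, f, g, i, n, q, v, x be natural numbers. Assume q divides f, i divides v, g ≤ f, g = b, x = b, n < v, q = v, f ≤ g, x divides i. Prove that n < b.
f ≤ g and g ≤ f, hence f = g. g = b, so f = b. Since q = v and q divides f, v divides f. f = b, so v divides b. x = b and x divides i, hence b divides i. Since i divides v, b divides v. v divides b, so v = b. Since n < v, n < b.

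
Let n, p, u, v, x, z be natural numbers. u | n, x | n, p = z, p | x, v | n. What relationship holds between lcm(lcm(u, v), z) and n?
lcm(lcm(u, v), z) | n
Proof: u | n and v | n, hence lcm(u, v) | n. From p | x and x | n, p | n. Since p = z, z | n. lcm(u, v) | n, so lcm(lcm(u, v), z) | n.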